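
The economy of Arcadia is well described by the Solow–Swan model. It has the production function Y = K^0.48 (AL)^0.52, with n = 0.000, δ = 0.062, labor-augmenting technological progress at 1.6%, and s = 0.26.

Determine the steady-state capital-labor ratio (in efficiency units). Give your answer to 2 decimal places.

k* = 10.13

At the steady state, Δk = 0, so s·k^α = (n + g + δ)·k.
Rearranging, k^(1−α) = s / (n + g + δ).
k^0.52 = 0.26 / (0.000 + 0.016 + 0.062) = 0.26 / 0.078 = 3.3333
k* = 3.3333^(1/0.52) ≈ 10.1281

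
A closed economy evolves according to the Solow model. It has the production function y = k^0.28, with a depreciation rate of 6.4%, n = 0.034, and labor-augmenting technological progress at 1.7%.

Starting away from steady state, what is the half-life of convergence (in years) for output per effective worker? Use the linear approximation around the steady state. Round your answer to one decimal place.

Near the steady state the convergence rate is λ = (1 − α)(n + g + δ).
λ = (1 − 0.28) × 0.115 = 0.72 × 0.115 = 0.0828
Half-life = ln 2 / λ = 0.6931 / 0.0828 ≈ 8.37 years

half-life ≈ 8.4 years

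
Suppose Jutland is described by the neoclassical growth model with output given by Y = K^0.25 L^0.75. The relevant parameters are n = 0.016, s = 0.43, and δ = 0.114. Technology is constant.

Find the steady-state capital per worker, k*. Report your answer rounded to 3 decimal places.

Steady state requires s·f(k) = (n + δ)·k, i.e. s·k^α = (n + δ)·k.
Rearranging, k^(1−α) = s / (n + δ).
k^0.75 = 0.43 / (0.016 + 0.114) = 0.43 / 0.130 = 3.3077
k* = 3.3077^(1/0.75) ≈ 4.9283

k* = 4.928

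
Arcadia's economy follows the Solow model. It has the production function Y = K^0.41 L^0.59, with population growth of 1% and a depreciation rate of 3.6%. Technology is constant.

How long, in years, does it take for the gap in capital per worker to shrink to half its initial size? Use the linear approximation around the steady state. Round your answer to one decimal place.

Near the steady state the convergence rate is λ = (1 − α)(n + δ).
λ = (1 − 0.41) × 0.046 = 0.59 × 0.046 = 0.02714
Half-life = ln 2 / λ = 0.6931 / 0.02714 ≈ 25.54 years

about 25.5 years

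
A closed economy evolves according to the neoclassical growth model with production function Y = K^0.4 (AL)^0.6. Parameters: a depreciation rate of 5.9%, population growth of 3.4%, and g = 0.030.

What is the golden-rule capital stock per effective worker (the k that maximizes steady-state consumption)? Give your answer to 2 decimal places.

The golden rule sets f'(k) = n + g + δ, i.e. α·k^(α−1) = n + g + δ.
So k^(1−α) = α / (n + g + δ) = 0.4 / 0.123 = 3.2520.
k_gold = 3.2520^(1/0.6) ≈ 7.1381

k_gold ≈ 7.14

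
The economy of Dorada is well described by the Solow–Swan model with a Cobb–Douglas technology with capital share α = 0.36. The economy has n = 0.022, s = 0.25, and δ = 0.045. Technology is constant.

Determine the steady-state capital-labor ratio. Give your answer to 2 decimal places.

k* ≈ 7.83

At the steady state, Δk = 0, so s·k^α = (n + δ)·k.
Dividing both sides by k: k^(1−α) = s / (n + δ).
k^0.64 = 0.25 / (0.022 + 0.045) = 0.25 / 0.067 = 3.7313
k* = 3.7313^(1/0.64) ≈ 7.8258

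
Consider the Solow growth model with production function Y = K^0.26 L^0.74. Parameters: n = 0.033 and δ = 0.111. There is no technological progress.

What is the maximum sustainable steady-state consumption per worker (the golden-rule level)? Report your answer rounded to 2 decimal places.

c_gold ≈ 0.91

At the golden rule, f'(k) = n + δ, so α·k^(α−1) = n + δ and k_gold = (α/(n + δ))^(1/(1−α)).
k_gold = (0.26/0.144)^(1/0.74) = 1.8056^1.3514 ≈ 2.2223
c_gold = f(k_gold) − (n + δ)·k_gold = 1.2307 − 0.144×2.2223 ≈ 0.9107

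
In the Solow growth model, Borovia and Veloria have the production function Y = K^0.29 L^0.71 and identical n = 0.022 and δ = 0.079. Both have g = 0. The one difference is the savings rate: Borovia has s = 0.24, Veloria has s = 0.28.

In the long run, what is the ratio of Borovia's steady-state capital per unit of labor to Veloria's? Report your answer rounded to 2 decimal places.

k*_B / k*_V ≈ 0.80

Steady-state k* = [s/(n + δ)]^(1/(1−α)), so the ratio is [ (s_B/(n + δ)_B) / (s_V/(n + δ)_V) ]^1.4085.
s_B/(n + δ)_B = 0.24/0.101 = 2.3762; s_V/(n + δ)_V = 0.28/0.101 = 2.7723.
Ratio = (2.3762/2.7723)^1.4085 = 0.8571^1.4085 ≈ 0.8048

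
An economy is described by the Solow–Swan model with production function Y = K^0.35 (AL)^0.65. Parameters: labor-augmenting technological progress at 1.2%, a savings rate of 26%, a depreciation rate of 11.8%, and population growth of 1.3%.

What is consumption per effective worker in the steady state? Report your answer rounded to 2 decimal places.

At the steady state, Δk = 0, so s·k^α = (n + g + δ)·k.
Rearranging, k^(1−α) = s / (n + g + δ).
k^0.65 = 0.26 / (0.013 + 0.012 + 0.118) = 0.26 / 0.143 = 1.8182
k* = 1.8182^(1/0.65) ≈ 2.5087
y* = (k*)^α = 2.5087^0.35 ≈ 1.3798
c* = (1 − s)·y* = (1 − 0.26) × 1.3798 ≈ 1.0211

c* = 1.02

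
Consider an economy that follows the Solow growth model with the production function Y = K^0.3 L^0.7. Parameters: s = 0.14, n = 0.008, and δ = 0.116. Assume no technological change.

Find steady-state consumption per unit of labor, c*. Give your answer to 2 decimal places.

Steady state requires s·f(k) = (n + δ)·k, i.e. s·k^α = (n + δ)·k.
Dividing both sides by k: k^(1−α) = s / (n + δ).
k^0.7 = 0.14 / (0.008 + 0.116) = 0.14 / 0.124 = 1.1290
k* = 1.1290^(1/0.7) ≈ 1.1893
y* = (k*)^α = 1.1893^0.3 ≈ 1.0534
c* = (1 − s)·y* = (1 − 0.14) × 1.0534 ≈ 0.9059

c* ≈ 0.91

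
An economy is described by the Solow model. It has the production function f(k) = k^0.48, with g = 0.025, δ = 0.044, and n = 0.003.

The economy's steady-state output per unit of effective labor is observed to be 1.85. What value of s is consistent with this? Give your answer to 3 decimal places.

s ≈ 0.140

At the steady state, Δk = 0, so s·k^α = (n + g + δ)·k.
Since y* = [s/(n + g + δ)]^(α/(1−α)), we have s/(n + g + δ) = (y*)^((1−α)/α) = 1.85^1.0833 = 1.9473.
Therefore s = 1.9473 × (n + g + δ) = 1.9473 × 0.072 = 0.1402.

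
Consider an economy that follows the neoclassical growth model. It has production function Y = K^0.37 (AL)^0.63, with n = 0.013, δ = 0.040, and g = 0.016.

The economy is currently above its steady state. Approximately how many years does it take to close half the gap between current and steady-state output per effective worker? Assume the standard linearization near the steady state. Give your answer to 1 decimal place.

Near the steady state the convergence rate is λ = (1 − α)(n + g + δ).
λ = (1 − 0.37) × 0.069 = 0.63 × 0.069 = 0.04347
Half-life = ln 2 / λ = 0.6931 / 0.04347 ≈ 15.94 years

about 15.9 years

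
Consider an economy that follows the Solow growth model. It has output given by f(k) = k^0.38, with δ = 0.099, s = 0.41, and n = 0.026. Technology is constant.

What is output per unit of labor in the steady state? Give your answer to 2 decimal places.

y* = 2.07

Steady state requires s·f(k) = (n + δ)·k, i.e. s·k^α = (n + δ)·k.
Dividing both sides by k: k^(1−α) = s / (n + δ).
k^0.62 = 0.41 / (0.026 + 0.099) = 0.41 / 0.125 = 3.2800
k* = 3.2800^(1/0.62) ≈ 6.7929
y* = (k*)^α = 6.7929^0.38 ≈ 2.0710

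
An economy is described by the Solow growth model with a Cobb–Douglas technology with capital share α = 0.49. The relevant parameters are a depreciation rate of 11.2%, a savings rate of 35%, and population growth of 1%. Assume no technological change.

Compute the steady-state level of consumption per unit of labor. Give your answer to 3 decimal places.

c* ≈ 1.789

In steady state, investment equals break-even investment: s·k^α = (n + δ)·k.
Dividing both sides by k: k^(1−α) = s / (n + δ).
k^0.51 = 0.35 / (0.010 + 0.112) = 0.35 / 0.122 = 2.8689
k* = 2.8689^(1/0.51) ≈ 7.8973
y* = (k*)^α = 7.8973^0.49 ≈ 2.7527
c* = (1 − s)·y* = (1 − 0.35) × 2.7527 ≈ 1.7893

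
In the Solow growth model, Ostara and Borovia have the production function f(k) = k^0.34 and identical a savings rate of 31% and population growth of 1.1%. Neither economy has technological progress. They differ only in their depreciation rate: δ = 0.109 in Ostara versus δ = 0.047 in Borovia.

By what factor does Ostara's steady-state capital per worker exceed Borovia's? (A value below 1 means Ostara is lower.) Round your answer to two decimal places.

Steady-state k* = [s/(n + δ)]^(1/(1−α)), so the ratio is [ (s_O/(n + δ)_O) / (s_B/(n + δ)_B) ]^1.5152.
s_O/(n + δ)_O = 0.31/0.120 = 2.5833; s_B/(n + δ)_B = 0.31/0.058 = 5.3448.
Ratio = (2.5833/5.3448)^1.5152 = 0.4833^1.5152 ≈ 0.3323

k*_O / k*_B ≈ 0.33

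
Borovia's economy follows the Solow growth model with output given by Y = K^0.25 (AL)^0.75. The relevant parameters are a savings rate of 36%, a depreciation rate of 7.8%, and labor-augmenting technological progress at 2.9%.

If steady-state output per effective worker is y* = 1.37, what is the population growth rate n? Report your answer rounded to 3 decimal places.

At the steady state, Δk = 0, so s·k^α = (n + g + δ)·k.
Since y* = [s/(n + g + δ)]^(α/(1−α)), we have s/(n + g + δ) = (y*)^((1−α)/α) = 1.37^3 = 2.5714.
Therefore n + g + δ = s / 2.5714 = 0.36 / 2.5714 = 0.1400, so n = 0.1400 − 0.107 = 0.0330.

n ≈ 0.033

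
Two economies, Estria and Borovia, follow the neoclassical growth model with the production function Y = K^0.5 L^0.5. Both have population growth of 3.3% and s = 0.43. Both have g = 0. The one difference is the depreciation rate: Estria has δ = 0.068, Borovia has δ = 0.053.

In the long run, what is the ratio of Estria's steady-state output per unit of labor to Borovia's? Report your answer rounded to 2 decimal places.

Steady-state y* = [s/(n + δ)]^(α/(1−α)), so the ratio is [ (s_E/(n + δ)_E) / (s_B/(n + δ)_B) ]^1.
s_E/(n + δ)_E = 0.43/0.101 = 4.2574; s_B/(n + δ)_B = 0.43/0.086 = 5.0000.
Ratio = (4.2574/5.0000)^1 = 0.8515^1 ≈ 0.8515

ratio ≈ 0.85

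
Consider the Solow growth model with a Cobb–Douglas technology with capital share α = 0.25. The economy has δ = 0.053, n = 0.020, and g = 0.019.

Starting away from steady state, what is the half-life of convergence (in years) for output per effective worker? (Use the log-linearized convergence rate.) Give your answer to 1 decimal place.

Near the steady state the convergence rate is λ = (1 − α)(n + g + δ).
λ = (1 − 0.25) × 0.092 = 0.75 × 0.092 = 0.0690
Half-life = ln 2 / λ = 0.6931 / 0.0690 ≈ 10.04 years

about 10.0 years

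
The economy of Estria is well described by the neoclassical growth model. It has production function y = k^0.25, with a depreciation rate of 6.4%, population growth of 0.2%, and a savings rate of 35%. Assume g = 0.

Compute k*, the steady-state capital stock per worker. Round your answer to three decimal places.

k* ≈ 9.248

At the steady state, Δk = 0, so s·k^α = (n + δ)·k.
Rearranging, k^(1−α) = s / (n + δ).
k^0.75 = 0.35 / (0.002 + 0.064) = 0.35 / 0.066 = 5.3030
k* = 5.3030^(1/0.75) ≈ 9.2476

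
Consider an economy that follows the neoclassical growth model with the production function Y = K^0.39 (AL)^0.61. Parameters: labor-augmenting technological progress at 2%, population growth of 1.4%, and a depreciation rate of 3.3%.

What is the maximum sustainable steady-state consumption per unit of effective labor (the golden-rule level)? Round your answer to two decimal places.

c_gold ≈ 1.88

At the golden rule, f'(k) = n + g + δ, so α·k^(α−1) = n + g + δ and k_gold = (α/(n + g + δ))^(1/(1−α)).
k_gold = (0.39/0.067)^(1/0.61) = 5.8209^1.6393 ≈ 17.9493
c_gold = f(k_gold) − (n + g + δ)·k_gold = 3.0837 − 0.067×17.9493 ≈ 1.8811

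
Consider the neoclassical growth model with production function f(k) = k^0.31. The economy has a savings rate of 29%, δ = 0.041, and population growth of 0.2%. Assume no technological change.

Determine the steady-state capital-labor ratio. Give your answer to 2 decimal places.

k* ≈ 15.90

At the steady state, Δk = 0, so s·k^α = (n + δ)·k.
Rearranging, k^(1−α) = s / (n + δ).
k^0.69 = 0.29 / (0.002 + 0.041) = 0.29 / 0.043 = 6.7442
k* = 6.7442^(1/0.69) ≈ 15.8982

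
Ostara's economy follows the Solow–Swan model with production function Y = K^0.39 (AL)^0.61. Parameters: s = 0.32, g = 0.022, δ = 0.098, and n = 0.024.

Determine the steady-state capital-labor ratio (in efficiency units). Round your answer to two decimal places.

k* ≈ 3.70

Steady state requires s·f(k) = (n + g + δ)·k, i.e. s·k^α = (n + g + δ)·k.
Dividing both sides by k: k^(1−α) = s / (n + g + δ).
k^0.61 = 0.32 / (0.024 + 0.022 + 0.098) = 0.32 / 0.144 = 2.2222
k* = 2.2222^(1/0.61) ≈ 3.7025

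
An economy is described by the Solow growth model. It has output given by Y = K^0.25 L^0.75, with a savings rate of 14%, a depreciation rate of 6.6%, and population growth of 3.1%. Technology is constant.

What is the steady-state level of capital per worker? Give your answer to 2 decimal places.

Steady state requires s·f(k) = (n + δ)·k, i.e. s·k^α = (n + δ)·k.
Dividing both sides by k: k^(1−α) = s / (n + δ).
k^0.75 = 0.14 / (0.031 + 0.066) = 0.14 / 0.097 = 1.4433
k* = 1.4433^(1/0.75) ≈ 1.6311

k* = 1.63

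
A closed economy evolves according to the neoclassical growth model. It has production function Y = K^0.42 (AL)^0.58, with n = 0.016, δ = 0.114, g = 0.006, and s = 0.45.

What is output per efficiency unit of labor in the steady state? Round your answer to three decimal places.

y* = 2.379

In steady state, investment equals break-even investment: s·k^α = (n + g + δ)·k.
Dividing both sides by k: k^(1−α) = s / (n + g + δ).
k^0.58 = 0.45 / (0.016 + 0.006 + 0.114) = 0.45 / 0.136 = 3.3088
k* = 3.3088^(1/0.58) ≈ 7.8702
y* = (k*)^α = 7.8702^0.42 ≈ 2.3786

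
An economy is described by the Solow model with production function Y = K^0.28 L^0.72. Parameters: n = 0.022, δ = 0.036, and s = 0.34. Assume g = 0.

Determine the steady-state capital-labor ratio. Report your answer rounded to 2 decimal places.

Steady state requires s·f(k) = (n + δ)·k, i.e. s·k^α = (n + δ)·k.
Dividing both sides by k: k^(1−α) = s / (n + δ).
k^0.72 = 0.34 / (0.022 + 0.036) = 0.34 / 0.058 = 5.8621
k* = 5.8621^(1/0.72) ≈ 11.6611

k* ≈ 11.66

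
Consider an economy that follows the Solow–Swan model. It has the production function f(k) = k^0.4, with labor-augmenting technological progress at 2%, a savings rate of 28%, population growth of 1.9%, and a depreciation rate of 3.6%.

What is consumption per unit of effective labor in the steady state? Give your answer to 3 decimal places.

Steady state requires s·f(k) = (n + g + δ)·k, i.e. s·k^α = (n + g + δ)·k.
Rearranging, k^(1−α) = s / (n + g + δ).
k^0.6 = 0.28 / (0.019 + 0.020 + 0.036) = 0.28 / 0.075 = 3.7333
k* = 3.7333^(1/0.6) ≈ 8.9844
y* = (k*)^α = 8.9844^0.4 ≈ 2.4066
c* = (1 − s)·y* = (1 − 0.28) × 2.4066 ≈ 1.7328

c* = 1.733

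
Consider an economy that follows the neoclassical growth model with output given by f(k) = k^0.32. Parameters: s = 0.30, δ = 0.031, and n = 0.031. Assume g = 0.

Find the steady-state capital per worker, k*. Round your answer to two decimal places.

At the steady state, Δk = 0, so s·k^α = (n + δ)·k.
Rearranging, k^(1−α) = s / (n + δ).
k^0.68 = 0.30 / (0.031 + 0.031) = 0.30 / 0.062 = 4.8387
k* = 4.8387^(1/0.68) ≈ 10.1614

k* ≈ 10.16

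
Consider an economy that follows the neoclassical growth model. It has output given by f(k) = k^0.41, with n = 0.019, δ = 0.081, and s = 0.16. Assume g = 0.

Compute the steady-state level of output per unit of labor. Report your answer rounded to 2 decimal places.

Steady state requires s·f(k) = (n + δ)·k, i.e. s·k^α = (n + δ)·k.
Rearranging, k^(1−α) = s / (n + δ).
k^0.59 = 0.16 / (0.019 + 0.081) = 0.16 / 0.100 = 1.6000
k* = 1.6000^(1/0.59) ≈ 2.2180
y* = (k*)^α = 2.2180^0.41 ≈ 1.3863

y* = 1.39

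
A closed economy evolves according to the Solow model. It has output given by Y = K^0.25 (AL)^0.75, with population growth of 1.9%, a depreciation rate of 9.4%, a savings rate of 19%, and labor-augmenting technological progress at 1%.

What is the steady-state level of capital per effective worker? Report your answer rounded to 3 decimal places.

k* = 1.786

In steady state, investment equals break-even investment: s·k^α = (n + g + δ)·k.
Rearranging, k^(1−α) = s / (n + g + δ).
k^0.75 = 0.19 / (0.019 + 0.010 + 0.094) = 0.19 / 0.123 = 1.5447
k* = 1.5447^(1/0.75) ≈ 1.7856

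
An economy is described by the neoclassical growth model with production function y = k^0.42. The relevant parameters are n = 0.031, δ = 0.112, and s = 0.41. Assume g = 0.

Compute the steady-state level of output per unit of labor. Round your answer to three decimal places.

y* = 2.144

Steady state requires s·f(k) = (n + δ)·k, i.e. s·k^α = (n + δ)·k.
Rearranging, k^(1−α) = s / (n + δ).
k^0.58 = 0.41 / (0.031 + 0.112) = 0.41 / 0.143 = 2.8671
k* = 2.8671^(1/0.58) ≈ 6.1474
y* = (k*)^α = 6.1474^0.42 ≈ 2.1441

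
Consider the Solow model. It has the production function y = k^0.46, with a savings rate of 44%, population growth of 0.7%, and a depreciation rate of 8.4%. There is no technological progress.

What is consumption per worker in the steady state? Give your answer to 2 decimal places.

Steady state requires s·f(k) = (n + δ)·k, i.e. s·k^α = (n + δ)·k.
Rearranging, k^(1−α) = s / (n + δ).
k^0.54 = 0.44 / (0.007 + 0.084) = 0.44 / 0.091 = 4.8352
k* = 4.8352^(1/0.54) ≈ 18.5112
y* = (k*)^α = 18.5112^0.46 ≈ 3.8284
c* = (1 − s)·y* = (1 − 0.44) × 3.8284 ≈ 2.1439

c* = 2.14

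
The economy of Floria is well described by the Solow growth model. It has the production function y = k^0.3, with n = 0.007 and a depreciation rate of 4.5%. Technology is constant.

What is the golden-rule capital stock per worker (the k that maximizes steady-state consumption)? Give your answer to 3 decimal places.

k_gold ≈ 12.227

The golden rule sets f'(k) = n + δ, i.e. α·k^(α−1) = n + δ.
So k^(1−α) = α / (n + δ) = 0.3 / 0.052 = 5.7692.
k_gold = 5.7692^(1/0.7) ≈ 12.2267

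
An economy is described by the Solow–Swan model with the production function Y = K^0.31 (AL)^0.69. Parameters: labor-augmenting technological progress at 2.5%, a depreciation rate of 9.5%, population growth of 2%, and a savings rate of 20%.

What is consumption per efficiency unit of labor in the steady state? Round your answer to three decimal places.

c* = 0.939

Steady state requires s·f(k) = (n + g + δ)·k, i.e. s·k^α = (n + g + δ)·k.
Dividing both sides by k: k^(1−α) = s / (n + g + δ).
k^0.69 = 0.20 / (0.020 + 0.025 + 0.095) = 0.20 / 0.140 = 1.4286
k* = 1.4286^(1/0.69) ≈ 1.6769
y* = (k*)^α = 1.6769^0.31 ≈ 1.1738
c* = (1 − s)·y* = (1 − 0.20) × 1.1738 ≈ 0.9390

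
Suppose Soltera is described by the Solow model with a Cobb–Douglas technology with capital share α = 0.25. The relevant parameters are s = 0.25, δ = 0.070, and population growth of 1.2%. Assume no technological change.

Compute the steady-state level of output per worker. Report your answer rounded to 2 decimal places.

y* ≈ 1.45

At the steady state, Δk = 0, so s·k^α = (n + δ)·k.
Dividing both sides by k: k^(1−α) = s / (n + δ).
k^0.75 = 0.25 / (0.012 + 0.070) = 0.25 / 0.082 = 3.0488
k* = 3.0488^(1/0.75) ≈ 4.4208
y* = (k*)^α = 4.4208^0.25 ≈ 1.4500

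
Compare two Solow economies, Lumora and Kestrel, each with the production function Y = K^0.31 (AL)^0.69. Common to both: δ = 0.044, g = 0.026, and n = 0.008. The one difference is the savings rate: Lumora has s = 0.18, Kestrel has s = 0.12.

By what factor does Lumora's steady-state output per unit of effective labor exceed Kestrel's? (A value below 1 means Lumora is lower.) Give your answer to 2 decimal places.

Steady-state y* = [s/(n + g + δ)]^(α/(1−α)), so the ratio is [ (s_L/(n + g + δ)_L) / (s_K/(n + g + δ)_K) ]^0.4493.
s_L/(n + g + δ)_L = 0.18/0.078 = 2.3077; s_K/(n + g + δ)_K = 0.12/0.078 = 1.5385.
Ratio = (2.3077/1.5385)^0.4493 = 1.5000^0.4493 ≈ 1.1998

ratio ≈ 1.20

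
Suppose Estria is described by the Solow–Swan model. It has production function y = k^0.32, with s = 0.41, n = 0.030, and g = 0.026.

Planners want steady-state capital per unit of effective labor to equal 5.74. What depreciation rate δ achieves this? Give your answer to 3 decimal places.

Steady state requires s·f(k) = (n + g + δ)·k, i.e. s·k^α = (n + g + δ)·k.
So s / (n + g + δ) = (k*)^(1−α) = 5.74^0.68 = 3.2814.
Therefore n + g + δ = s / 3.2814 = 0.41 / 3.2814 = 0.1249, so δ = 0.1249 − 0.056 = 0.0689.

δ ≈ 0.069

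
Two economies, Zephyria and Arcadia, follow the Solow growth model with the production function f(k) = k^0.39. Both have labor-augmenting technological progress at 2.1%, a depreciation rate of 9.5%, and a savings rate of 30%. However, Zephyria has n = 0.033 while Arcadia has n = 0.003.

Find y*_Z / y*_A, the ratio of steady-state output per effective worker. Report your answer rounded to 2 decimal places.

y*_Z / y*_A ≈ 0.87

Steady-state y* = [s/(n + g + δ)]^(α/(1−α)), so the ratio is [ (s_Z/(n + g + δ)_Z) / (s_A/(n + g + δ)_A) ]^0.6393.
s_Z/(n + g + δ)_Z = 0.30/0.149 = 2.0134; s_A/(n + g + δ)_A = 0.30/0.119 = 2.5210.
Ratio = (2.0134/2.5210)^0.6393 = 0.7987^0.6393 ≈ 0.8662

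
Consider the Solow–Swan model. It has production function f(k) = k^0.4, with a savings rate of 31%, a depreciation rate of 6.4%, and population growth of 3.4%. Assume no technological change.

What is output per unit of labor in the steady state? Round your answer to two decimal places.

y* = 2.15

Steady state requires s·f(k) = (n + δ)·k, i.e. s·k^α = (n + δ)·k.
Rearranging, k^(1−α) = s / (n + δ).
k^0.6 = 0.31 / (0.034 + 0.064) = 0.31 / 0.098 = 3.1633
k* = 3.1633^(1/0.6) ≈ 6.8166
y* = (k*)^α = 6.8166^0.4 ≈ 2.1549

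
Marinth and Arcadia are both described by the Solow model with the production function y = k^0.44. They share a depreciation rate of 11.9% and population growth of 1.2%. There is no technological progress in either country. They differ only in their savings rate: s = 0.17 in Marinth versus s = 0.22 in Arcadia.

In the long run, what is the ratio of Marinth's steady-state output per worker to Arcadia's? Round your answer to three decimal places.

y*_M / y*_A ≈ 0.817

Steady-state y* = [s/(n + δ)]^(α/(1−α)), so the ratio is [ (s_M/(n + δ)_M) / (s_A/(n + δ)_A) ]^0.7857.
s_M/(n + δ)_M = 0.17/0.131 = 1.2977; s_A/(n + δ)_A = 0.22/0.131 = 1.6794.
Ratio = (1.2977/1.6794)^0.7857 = 0.7727^0.7857 ≈ 0.8166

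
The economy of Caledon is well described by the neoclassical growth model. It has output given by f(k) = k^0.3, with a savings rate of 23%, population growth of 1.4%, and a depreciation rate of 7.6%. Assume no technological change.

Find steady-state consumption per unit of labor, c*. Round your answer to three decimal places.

c* ≈ 1.151

Steady state requires s·f(k) = (n + δ)·k, i.e. s·k^α = (n + δ)·k.
Dividing both sides by k: k^(1−α) = s / (n + δ).
k^0.7 = 0.23 / (0.014 + 0.076) = 0.23 / 0.090 = 2.5556
k* = 2.5556^(1/0.7) ≈ 3.8206
y* = (k*)^α = 3.8206^0.3 ≈ 1.4950
c* = (1 − s)·y* = (1 − 0.23) × 1.4950 ≈ 1.1512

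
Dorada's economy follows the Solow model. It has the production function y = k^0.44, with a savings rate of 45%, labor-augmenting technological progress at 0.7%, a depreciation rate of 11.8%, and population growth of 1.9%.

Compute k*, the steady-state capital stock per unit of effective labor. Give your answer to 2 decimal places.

At the steady state, Δk = 0, so s·k^α = (n + g + δ)·k.
Rearranging, k^(1−α) = s / (n + g + δ).
k^0.56 = 0.45 / (0.019 + 0.007 + 0.118) = 0.45 / 0.144 = 3.1250
k* = 3.1250^(1/0.56) ≈ 7.6500

k* ≈ 7.65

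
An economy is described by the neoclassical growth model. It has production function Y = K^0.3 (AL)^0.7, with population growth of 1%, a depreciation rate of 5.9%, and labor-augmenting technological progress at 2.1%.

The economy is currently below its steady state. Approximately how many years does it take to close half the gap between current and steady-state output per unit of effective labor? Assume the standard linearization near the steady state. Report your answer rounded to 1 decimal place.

half-life ≈ 11.0 years

Near the steady state the convergence rate is λ = (1 − α)(n + g + δ).
λ = (1 − 0.3) × 0.090 = 0.7 × 0.090 = 0.0630
Half-life = ln 2 / λ = 0.6931 / 0.0630 ≈ 11.00 years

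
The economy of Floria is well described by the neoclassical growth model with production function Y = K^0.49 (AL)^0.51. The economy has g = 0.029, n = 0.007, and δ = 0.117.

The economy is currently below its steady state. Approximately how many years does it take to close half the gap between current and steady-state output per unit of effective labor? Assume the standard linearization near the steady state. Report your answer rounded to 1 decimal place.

Near the steady state the convergence rate is λ = (1 − α)(n + g + δ).
λ = (1 − 0.49) × 0.153 = 0.51 × 0.153 = 0.07803
Half-life = ln 2 / λ = 0.6931 / 0.07803 ≈ 8.88 years

about 8.9 years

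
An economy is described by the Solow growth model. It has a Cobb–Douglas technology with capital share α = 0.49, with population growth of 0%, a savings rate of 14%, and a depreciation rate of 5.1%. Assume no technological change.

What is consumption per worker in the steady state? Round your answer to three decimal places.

c* = 2.269

Steady state requires s·f(k) = (n + δ)·k, i.e. s·k^α = (n + δ)·k.
Dividing both sides by k: k^(1−α) = s / (n + δ).
k^0.51 = 0.14 / (0.000 + 0.051) = 0.14 / 0.051 = 2.7451
k* = 2.7451^(1/0.51) ≈ 7.2430
y* = (k*)^α = 7.2430^0.49 ≈ 2.6385
c* = (1 − s)·y* = (1 − 0.14) × 2.6385 ≈ 2.2691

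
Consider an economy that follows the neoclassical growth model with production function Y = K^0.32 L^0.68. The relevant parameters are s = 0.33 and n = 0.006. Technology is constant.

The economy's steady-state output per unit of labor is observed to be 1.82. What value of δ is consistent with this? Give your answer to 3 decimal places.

δ ≈ 0.086

At the steady state, Δk = 0, so s·k^α = (n + δ)·k.
Since y* = [s/(n + δ)]^(α/(1−α)), we have s/(n + δ) = (y*)^((1−α)/α) = 1.82^2.125 = 3.5699.
Therefore n + δ = s / 3.5699 = 0.33 / 3.5699 = 0.0924, so δ = 0.0924 − 0.006 = 0.0864.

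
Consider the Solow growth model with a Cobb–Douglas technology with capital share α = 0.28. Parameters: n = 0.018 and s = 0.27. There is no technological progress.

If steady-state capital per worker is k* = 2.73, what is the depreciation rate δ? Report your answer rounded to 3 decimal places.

δ ≈ 0.113

At the steady state, Δk = 0, so s·k^α = (n + δ)·k.
So s / (n + δ) = (k*)^(1−α) = 2.73^0.72 = 2.0608.
Therefore n + δ = s / 2.0608 = 0.27 / 2.0608 = 0.1310, so δ = 0.1310 − 0.018 = 0.1130.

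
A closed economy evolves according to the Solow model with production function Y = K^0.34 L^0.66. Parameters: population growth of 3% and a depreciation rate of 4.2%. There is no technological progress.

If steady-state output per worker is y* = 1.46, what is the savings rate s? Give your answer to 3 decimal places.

Steady state requires s·f(k) = (n + δ)·k, i.e. s·k^α = (n + δ)·k.
Since y* = [s/(n + δ)]^(α/(1−α)), we have s/(n + δ) = (y*)^((1−α)/α) = 1.46^1.9412 = 2.0847.
Therefore s = 2.0847 × (n + δ) = 2.0847 × 0.072 = 0.1501.

s ≈ 0.150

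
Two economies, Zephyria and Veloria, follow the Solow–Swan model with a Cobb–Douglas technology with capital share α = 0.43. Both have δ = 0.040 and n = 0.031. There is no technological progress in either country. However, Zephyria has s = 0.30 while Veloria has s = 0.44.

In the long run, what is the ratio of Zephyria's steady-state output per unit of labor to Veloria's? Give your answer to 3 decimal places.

Steady-state y* = [s/(n + δ)]^(α/(1−α)), so the ratio is [ (s_Z/(n + δ)_Z) / (s_V/(n + δ)_V) ]^0.7544.
s_Z/(n + δ)_Z = 0.30/0.071 = 4.2254; s_V/(n + δ)_V = 0.44/0.071 = 6.1972.
Ratio = (4.2254/6.1972)^0.7544 = 0.6818^0.7544 ≈ 0.7491

ratio ≈ 0.749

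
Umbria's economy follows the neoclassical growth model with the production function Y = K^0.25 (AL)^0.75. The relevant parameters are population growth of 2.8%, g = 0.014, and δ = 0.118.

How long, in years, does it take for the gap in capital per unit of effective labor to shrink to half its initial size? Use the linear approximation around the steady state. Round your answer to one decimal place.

Near the steady state the convergence rate is λ = (1 − α)(n + g + δ).
λ = (1 − 0.25) × 0.160 = 0.75 × 0.160 = 0.1200
Half-life = ln 2 / λ = 0.6931 / 0.1200 ≈ 5.78 years

half-life ≈ 5.8 years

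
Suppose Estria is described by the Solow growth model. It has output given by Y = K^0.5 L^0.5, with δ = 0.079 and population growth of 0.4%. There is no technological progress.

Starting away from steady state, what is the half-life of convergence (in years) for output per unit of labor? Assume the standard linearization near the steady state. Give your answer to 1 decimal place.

about 16.7 years

Near the steady state the convergence rate is λ = (1 − α)(n + δ).
λ = (1 − 0.5) × 0.083 = 0.5 × 0.083 = 0.0415
Half-life = ln 2 / λ = 0.6931 / 0.0415 ≈ 16.70 years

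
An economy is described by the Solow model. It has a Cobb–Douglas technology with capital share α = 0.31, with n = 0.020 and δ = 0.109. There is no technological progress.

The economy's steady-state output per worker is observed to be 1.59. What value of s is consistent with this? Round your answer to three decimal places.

In steady state, investment equals break-even investment: s·k^α = (n + δ)·k.
Since y* = [s/(n + δ)]^(α/(1−α)), we have s/(n + δ) = (y*)^((1−α)/α) = 1.59^2.2258 = 2.8072.
Therefore s = 2.8072 × (n + δ) = 2.8072 × 0.129 = 0.3621.

s ≈ 0.362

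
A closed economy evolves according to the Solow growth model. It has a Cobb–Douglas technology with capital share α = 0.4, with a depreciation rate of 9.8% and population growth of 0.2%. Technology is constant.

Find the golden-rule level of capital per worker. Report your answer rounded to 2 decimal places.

k_gold ≈ 10.08

The golden rule sets f'(k) = n + δ, i.e. α·k^(α−1) = n + δ.
So k^(1−α) = α / (n + δ) = 0.4 / 0.100 = 4.0000.
k_gold = 4.0000^(1/0.6) ≈ 10.0794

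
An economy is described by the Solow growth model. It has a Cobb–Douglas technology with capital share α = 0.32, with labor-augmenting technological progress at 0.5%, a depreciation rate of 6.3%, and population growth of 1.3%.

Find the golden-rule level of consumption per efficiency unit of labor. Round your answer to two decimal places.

c_gold ≈ 1.30

At the golden rule, f'(k) = n + g + δ, so α·k^(α−1) = n + g + δ and k_gold = (α/(n + g + δ))^(1/(1−α)).
k_gold = (0.32/0.081)^(1/0.68) = 3.9506^1.4706 ≈ 7.5414
c_gold = f(k_gold) − (n + g + δ)·k_gold = 1.9089 − 0.081×7.5414 ≈ 1.2980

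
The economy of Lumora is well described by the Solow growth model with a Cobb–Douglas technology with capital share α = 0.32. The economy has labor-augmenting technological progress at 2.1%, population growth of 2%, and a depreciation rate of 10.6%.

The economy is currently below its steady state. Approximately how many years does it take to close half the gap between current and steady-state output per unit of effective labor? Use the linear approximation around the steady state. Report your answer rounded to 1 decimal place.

t_½ ≈ 6.9 years

Near the steady state the convergence rate is λ = (1 − α)(n + g + δ).
λ = (1 − 0.32) × 0.147 = 0.68 × 0.147 = 0.09996
Half-life = ln 2 / λ = 0.6931 / 0.09996 ≈ 6.93 years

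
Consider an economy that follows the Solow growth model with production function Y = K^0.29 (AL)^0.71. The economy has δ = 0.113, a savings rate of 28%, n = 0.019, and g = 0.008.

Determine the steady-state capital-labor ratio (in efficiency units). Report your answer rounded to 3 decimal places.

k* ≈ 2.655

Steady state requires s·f(k) = (n + g + δ)·k, i.e. s·k^α = (n + g + δ)·k.
Dividing both sides by k: k^(1−α) = s / (n + g + δ).
k^0.71 = 0.28 / (0.019 + 0.008 + 0.113) = 0.28 / 0.140 = 2.0000
k* = 2.0000^(1/0.71) ≈ 2.6545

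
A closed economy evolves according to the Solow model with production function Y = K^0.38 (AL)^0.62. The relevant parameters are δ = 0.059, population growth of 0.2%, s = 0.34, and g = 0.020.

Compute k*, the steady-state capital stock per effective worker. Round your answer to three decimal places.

At the steady state, Δk = 0, so s·k^α = (n + g + δ)·k.
Dividing both sides by k: k^(1−α) = s / (n + g + δ).
k^0.62 = 0.34 / (0.002 + 0.020 + 0.059) = 0.34 / 0.081 = 4.1975
k* = 4.1975^(1/0.62) ≈ 10.1117

k* = 10.112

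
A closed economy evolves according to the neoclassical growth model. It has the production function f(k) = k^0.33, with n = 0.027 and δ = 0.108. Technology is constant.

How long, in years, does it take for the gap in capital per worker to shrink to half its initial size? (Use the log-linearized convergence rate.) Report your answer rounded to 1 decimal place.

t_½ ≈ 7.7 years

Near the steady state the convergence rate is λ = (1 − α)(n + δ).
λ = (1 − 0.33) × 0.135 = 0.67 × 0.135 = 0.09045
Half-life = ln 2 / λ = 0.6931 / 0.09045 ≈ 7.66 years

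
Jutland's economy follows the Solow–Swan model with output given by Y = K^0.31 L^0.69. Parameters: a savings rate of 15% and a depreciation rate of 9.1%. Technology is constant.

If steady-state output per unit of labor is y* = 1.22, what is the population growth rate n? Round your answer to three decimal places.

n ≈ 0.005

In steady state, investment equals break-even investment: s·k^α = (n + δ)·k.
Since y* = [s/(n + δ)]^(α/(1−α)), we have s/(n + δ) = (y*)^((1−α)/α) = 1.22^2.2258 = 1.5568.
Therefore n + δ = s / 1.5568 = 0.15 / 1.5568 = 0.0964, so n = 0.0964 − 0.091 = 0.0054.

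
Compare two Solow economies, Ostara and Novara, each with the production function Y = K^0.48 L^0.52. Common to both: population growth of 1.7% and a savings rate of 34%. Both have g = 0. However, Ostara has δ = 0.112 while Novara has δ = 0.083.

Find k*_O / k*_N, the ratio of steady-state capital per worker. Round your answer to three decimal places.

Steady-state k* = [s/(n + δ)]^(1/(1−α)), so the ratio is [ (s_O/(n + δ)_O) / (s_N/(n + δ)_N) ]^1.9231.
s_O/(n + δ)_O = 0.34/0.129 = 2.6357; s_N/(n + δ)_N = 0.34/0.100 = 3.4000.
Ratio = (2.6357/3.4000)^1.9231 = 0.7752^1.9231 ≈ 0.6128

k*_O / k*_N ≈ 0.613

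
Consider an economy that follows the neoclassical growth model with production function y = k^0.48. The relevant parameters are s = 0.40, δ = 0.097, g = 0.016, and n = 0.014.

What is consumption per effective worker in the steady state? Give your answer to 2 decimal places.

c* = 1.73

At the steady state, Δk = 0, so s·k^α = (n + g + δ)·k.
Dividing both sides by k: k^(1−α) = s / (n + g + δ).
k^0.52 = 0.40 / (0.014 + 0.016 + 0.097) = 0.40 / 0.127 = 3.1496
k* = 3.1496^(1/0.52) ≈ 9.0820
y* = (k*)^α = 9.0820^0.48 ≈ 2.8835
c* = (1 − s)·y* = (1 − 0.40) × 2.8835 ≈ 1.7301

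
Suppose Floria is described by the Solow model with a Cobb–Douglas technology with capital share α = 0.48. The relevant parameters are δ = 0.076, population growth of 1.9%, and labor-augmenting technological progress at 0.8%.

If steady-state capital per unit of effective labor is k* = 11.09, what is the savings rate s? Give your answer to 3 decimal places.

s ≈ 0.360

Steady state requires s·f(k) = (n + g + δ)·k, i.e. s·k^α = (n + g + δ)·k.
So s / (n + g + δ) = (k*)^(1−α) = 11.09^0.52 = 3.4943.
Therefore s = 3.4943 × (n + g + δ) = 3.4943 × 0.103 = 0.3599.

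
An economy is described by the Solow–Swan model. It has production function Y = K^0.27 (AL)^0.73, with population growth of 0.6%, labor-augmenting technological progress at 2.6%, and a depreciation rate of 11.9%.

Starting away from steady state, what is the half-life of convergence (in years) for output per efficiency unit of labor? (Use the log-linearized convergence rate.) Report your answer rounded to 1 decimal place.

Near the steady state the convergence rate is λ = (1 − α)(n + g + δ).
λ = (1 − 0.27) × 0.151 = 0.73 × 0.151 = 0.11023
Half-life = ln 2 / λ = 0.6931 / 0.11023 ≈ 6.29 years

t_½ ≈ 6.3 years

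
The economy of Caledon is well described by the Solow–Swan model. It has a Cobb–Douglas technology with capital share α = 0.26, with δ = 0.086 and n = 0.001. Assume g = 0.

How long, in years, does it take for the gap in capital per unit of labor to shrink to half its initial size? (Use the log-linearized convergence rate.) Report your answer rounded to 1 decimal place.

Near the steady state the convergence rate is λ = (1 − α)(n + δ).
λ = (1 − 0.26) × 0.087 = 0.74 × 0.087 = 0.06438
Half-life = ln 2 / λ = 0.6931 / 0.06438 ≈ 10.77 years

half-life ≈ 10.8 years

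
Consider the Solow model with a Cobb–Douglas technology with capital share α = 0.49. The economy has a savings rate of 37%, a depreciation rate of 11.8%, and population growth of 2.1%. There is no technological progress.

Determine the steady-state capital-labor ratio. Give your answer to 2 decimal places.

At the steady state, Δk = 0, so s·k^α = (n + δ)·k.
Dividing both sides by k: k^(1−α) = s / (n + δ).
k^0.51 = 0.37 / (0.021 + 0.118) = 0.37 / 0.139 = 2.6619
k* = 2.6619^(1/0.51) ≈ 6.8188

k* ≈ 6.82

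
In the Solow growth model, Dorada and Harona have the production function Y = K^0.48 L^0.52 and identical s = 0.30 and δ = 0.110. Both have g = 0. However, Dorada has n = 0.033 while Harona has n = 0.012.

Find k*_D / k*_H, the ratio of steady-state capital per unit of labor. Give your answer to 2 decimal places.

Steady-state k* = [s/(n + δ)]^(1/(1−α)), so the ratio is [ (s_D/(n + δ)_D) / (s_H/(n + δ)_H) ]^1.9231.
s_D/(n + δ)_D = 0.30/0.143 = 2.0979; s_H/(n + δ)_H = 0.30/0.122 = 2.4590.
Ratio = (2.0979/2.4590)^1.9231 = 0.8532^1.9231 ≈ 0.7369

ratio ≈ 0.74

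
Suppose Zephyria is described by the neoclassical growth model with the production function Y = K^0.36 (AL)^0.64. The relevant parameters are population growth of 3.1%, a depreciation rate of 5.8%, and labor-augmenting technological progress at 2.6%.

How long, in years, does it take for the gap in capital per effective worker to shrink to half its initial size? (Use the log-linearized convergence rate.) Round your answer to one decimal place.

t_½ ≈ 9.4 years

Near the steady state the convergence rate is λ = (1 − α)(n + g + δ).
λ = (1 − 0.36) × 0.115 = 0.64 × 0.115 = 0.0736
Half-life = ln 2 / λ = 0.6931 / 0.0736 ≈ 9.42 years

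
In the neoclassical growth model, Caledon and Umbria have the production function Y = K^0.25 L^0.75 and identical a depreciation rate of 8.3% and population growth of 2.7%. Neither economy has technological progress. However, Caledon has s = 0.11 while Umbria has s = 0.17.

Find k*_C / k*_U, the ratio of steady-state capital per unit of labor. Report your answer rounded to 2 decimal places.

Steady-state k* = [s/(n + δ)]^(1/(1−α)), so the ratio is [ (s_C/(n + δ)_C) / (s_U/(n + δ)_U) ]^1.3333.
s_C/(n + δ)_C = 0.11/0.110 = 1.0000; s_U/(n + δ)_U = 0.17/0.110 = 1.5455.
Ratio = (1.0000/1.5455)^1.3333 = 0.6470^1.3333 ≈ 0.5596

ratio ≈ 0.56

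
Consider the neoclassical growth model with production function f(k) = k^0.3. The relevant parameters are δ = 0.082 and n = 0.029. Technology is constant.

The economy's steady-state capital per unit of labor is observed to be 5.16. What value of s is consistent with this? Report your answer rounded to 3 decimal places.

s ≈ 0.350

In steady state, investment equals break-even investment: s·k^α = (n + δ)·k.
So s / (n + δ) = (k*)^(1−α) = 5.16^0.7 = 3.1539.
Therefore s = 3.1539 × (n + δ) = 3.1539 × 0.111 = 0.3501.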